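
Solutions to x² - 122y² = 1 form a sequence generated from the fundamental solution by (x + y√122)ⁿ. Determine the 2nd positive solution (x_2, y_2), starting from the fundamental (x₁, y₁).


Step 1: Find the fundamental solution (x₁, y₁) of x² - 122y² = 1.
  Expand √122 as a continued fraction. a₀ = ⌊√122⌋ = 11; iterate m_{k+1} = d_k·a_k − m_k, d_{k+1} = (122 − m_{k+1}²)/d_k, a_{k+1} = ⌊(a₀ + m_{k+1})/d_{k+1}⌋ (starting m₀ = 0, d₀ = 1), with convergents p_k = a_k·p_{k-1} + p_{k-2}, q_k = a_k·q_{k-1} + q_{k-2} (p₋₁ = 1, q₋₁ = 0):
  k = 0: a₀ = 11; p₀/q₀ = 11/1; p₀² − 122·q₀² = 121 − 122 = -1.
  k = 1: m = 11, d = 1, a = ⌊(11 + 11)/1⌋ = 22; p/q = (22·11 + 1)/(22·1 + 0) = 243/22; p² − 122·q² = 59049 − 59048 = 1.
  The first convergent with p² − 122·q² = 1 gives the fundamental solution (x₁, y₁) = (243, 22).
Step 2: Apply the recurrence (x_{n+1}, y_{n+1}) = (x₁x_n + 122y₁y_n, x₁y_n + y₁x_n) repeatedly.
  From (x_1, y_1) = (243, 22): x_2 = 243·243 + 122·22·22 = 118097; y_2 = 243·22 + 22·243 = 10692.
Step 3: Verify x_2² - 122·y_2² = 13946901409 - 13946901408 = 1 (should be 1). ✓

(x_1, y_1) = (243, 22); (x_2, y_2) = (118097, 10692).


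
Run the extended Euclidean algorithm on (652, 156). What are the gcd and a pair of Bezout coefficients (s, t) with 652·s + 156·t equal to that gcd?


Euclidean algorithm on (652, 156) — divide until remainder is 0:
  652 = 4 · 156 + 28
  156 = 5 · 28 + 16
  28 = 1 · 16 + 12
  16 = 1 · 12 + 4
  12 = 3 · 4 + 0
gcd(652, 156) = 4.
Track Bezout coefficients alongside the remainders: start with r₀ = 652 = a·1 + b·0 (s = 1, t = 0) and r₁ = 156 = a·0 + b·1 (s = 0, t = 1); each new remainder r_{k+1} = r_{k-1} − q_k·r_k inherits s_{k+1} = s_{k-1} − q_k·s_k, t_{k+1} = t_{k-1} − q_k·t_k, so r_k = a·s_k + b·t_k at every step:
  q = 4: r = 28, s = 1 − 4·0 = 1, t = 0 − 4·1 = -4  (check: 652·1 + 156·(-4) = 28)
  q = 5: r = 16, s = 0 − 5·1 = -5, t = 1 − 5·(-4) = 21  (check: 652·(-5) + 156·21 = 16)
  q = 1: r = 12, s = 1 − 1·(-5) = 6, t = -4 − 1·21 = -25  (check: 652·6 + 156·(-25) = 12)
  q = 1: r = 4, s = -5 − 1·6 = -11, t = 21 − 1·(-25) = 46  (check: 652·(-11) + 156·46 = 4)
The row with r = 4 (the gcd) gives the Bezout coefficients s = -11, t = 46.
Result: 652 · (-11) + 156 · (46) = 4.

gcd(652, 156) = 4; s = -11, t = 46 (check: 652·(-11) + 156·46 = 4).


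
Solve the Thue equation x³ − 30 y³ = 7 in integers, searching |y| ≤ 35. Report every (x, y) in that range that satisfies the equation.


The equation is x³ - 30y³ = 7. For fixed y, x³ = 30·y³ + 7, so a solution requires the RHS to be a perfect cube.
Strategy: iterate y from -35 to 35, compute RHS = 30·y³ + 7, and check whether it is a (positive or negative) perfect cube.
Check small values of y:
  y = 0: RHS = 7 is not a perfect cube.
  y = 1: RHS = 37 is not a perfect cube.
  y = -1: RHS = -23 is not a perfect cube.
  y = 2: RHS = 247 is not a perfect cube.
  y = -2: RHS = -233 is not a perfect cube.
  y = 3: RHS = 817 is not a perfect cube.
  y = -3: RHS = -803 is not a perfect cube.
Continuing the search up to |y| = 35 finds no solutions either.
No (x, y) in the scanned range satisfies the equation.

No integer solutions with |y| ≤ 35.


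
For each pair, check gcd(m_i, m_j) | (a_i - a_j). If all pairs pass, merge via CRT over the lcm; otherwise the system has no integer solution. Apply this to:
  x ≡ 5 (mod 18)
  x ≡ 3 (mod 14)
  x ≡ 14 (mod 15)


Moduli 18, 14, 15 are not pairwise coprime, so CRT works modulo lcm(m_i) when all pairwise compatibility conditions hold.
Pairwise compatibility: gcd(m_i, m_j) must divide a_i - a_j for every pair.
Merge one congruence at a time:
  Start: x ≡ 5 (mod 18).
  Combine with x ≡ 3 (mod 14): gcd(18, 14) = 2; 3 - 5 = -2, which IS divisible by 2, so compatible.
    Write x = 5 + 18·t and substitute into x ≡ 3 (mod 14): 18·t ≡ 3 − 5 = -2 (mod 14).
    Divide the congruence (and modulus) by g = 2: 9·t ≡ -1 (mod 7).
    Reduce coefficients mod 7: 2·t ≡ 6 (mod 7).
    The inverse of 2 mod 7 is 4 (since 2·4 = 8 = 1·7 + 1), so t ≡ 4·6 = 24 ≡ 3 (mod 7).
    Then x = 5 + 18·3 = 59, valid modulo lcm(18, 14) = 126: x ≡ 59 (mod 126).
  Combine with x ≡ 14 (mod 15): gcd(126, 15) = 3; 14 - 59 = -45, which IS divisible by 3, so compatible.
    Write x = 59 + 126·t and substitute into x ≡ 14 (mod 15): 126·t ≡ 14 − 59 = -45 (mod 15).
    Divide the congruence (and modulus) by g = 3: 42·t ≡ -15 (mod 5).
    Reduce coefficients mod 5: 2·t ≡ 0 (mod 5).
    The inverse of 2 mod 5 is 3 (since 2·3 = 6 = 1·5 + 1), so t ≡ 3·0 = 0 ≡ 0 (mod 5).
    Then x = 59 + 126·0 = 59, valid modulo lcm(126, 15) = 630: x ≡ 59 (mod 630).
Verify: 59 mod 18 = 5, 59 mod 14 = 3, 59 mod 15 = 14.

x ≡ 59 (mod 630).


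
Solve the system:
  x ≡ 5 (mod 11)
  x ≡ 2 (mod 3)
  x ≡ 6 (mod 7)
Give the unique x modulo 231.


Moduli 11, 3, 7 are pairwise coprime; by CRT there is a unique solution modulo M = 11 · 3 · 7 = 231.
Solve pairwise, accumulating the modulus:
  Start with x ≡ 5 (mod 11).
  Combine with x ≡ 2 (mod 3): since gcd(11, 3) = 1, we get a unique residue mod 33.
    Write x = 5 + 11·t and substitute into x ≡ 2 (mod 3): 11·t ≡ 2 − 5 = -3 (mod 3).
    Reduce coefficients mod 3: 2·t ≡ 0 (mod 3).
    The inverse of 2 mod 3 is 2 (since 2·2 = 4 = 1·3 + 1), so t ≡ 2·0 = 0 ≡ 0 (mod 3).
    Then x = 5 + 11·0 = 5, valid modulo lcm(11, 3) = 33: x ≡ 5 (mod 33).
  Combine with x ≡ 6 (mod 7): since gcd(33, 7) = 1, we get a unique residue mod 231.
    Write x = 5 + 33·t and substitute into x ≡ 6 (mod 7): 33·t ≡ 6 − 5 = 1 (mod 7).
    Reduce coefficients mod 7: 5·t ≡ 1 (mod 7).
    The inverse of 5 mod 7 is 3 (since 5·3 = 15 = 2·7 + 1), so t ≡ 3·1 = 3 ≡ 3 (mod 7).
    Then x = 5 + 33·3 = 104, valid modulo lcm(33, 7) = 231: x ≡ 104 (mod 231).
Verify: 104 mod 11 = 5 ✓, 104 mod 3 = 2 ✓, 104 mod 7 = 6 ✓.

x ≡ 104 (mod 231).


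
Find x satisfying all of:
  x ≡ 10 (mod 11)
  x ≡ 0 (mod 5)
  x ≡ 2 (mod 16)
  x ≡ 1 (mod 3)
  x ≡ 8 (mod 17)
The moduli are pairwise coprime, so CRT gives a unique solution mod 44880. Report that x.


Product of moduli M = 11 · 5 · 16 · 3 · 17 = 44880.
Merge one congruence at a time:
  Start: x ≡ 10 (mod 11).
  Combine with x ≡ 0 (mod 5); new modulus lcm = 55.
    Write x = 10 + 11·t and substitute into x ≡ 0 (mod 5): 11·t ≡ 0 − 10 = -10 (mod 5).
    Reduce coefficients mod 5: 1·t ≡ 0 (mod 5).
    So t ≡ 0 (mod 5).
    Then x = 10 + 11·0 = 10, valid modulo lcm(11, 5) = 55: x ≡ 10 (mod 55).
  Combine with x ≡ 2 (mod 16); new modulus lcm = 880.
    Write x = 10 + 55·t and substitute into x ≡ 2 (mod 16): 55·t ≡ 2 − 10 = -8 (mod 16).
    Reduce coefficients mod 16: 7·t ≡ 8 (mod 16).
    The inverse of 7 mod 16 is 7 (since 7·7 = 49 = 3·16 + 1), so t ≡ 7·8 = 56 ≡ 8 (mod 16).
    Then x = 10 + 55·8 = 450, valid modulo lcm(55, 16) = 880: x ≡ 450 (mod 880).
  Combine with x ≡ 1 (mod 3); new modulus lcm = 2640.
    Write x = 450 + 880·t and substitute into x ≡ 1 (mod 3): 880·t ≡ 1 − 450 = -449 (mod 3).
    Reduce coefficients mod 3: 1·t ≡ 1 (mod 3).
    So t ≡ 1 (mod 3).
    Then x = 450 + 880·1 = 1330, valid modulo lcm(880, 3) = 2640: x ≡ 1330 (mod 2640).
  Combine with x ≡ 8 (mod 17); new modulus lcm = 44880.
    Write x = 1330 + 2640·t and substitute into x ≡ 8 (mod 17): 2640·t ≡ 8 − 1330 = -1322 (mod 17).
    Reduce coefficients mod 17: 5·t ≡ 4 (mod 17).
    The inverse of 5 mod 17 is 7 (since 5·7 = 35 = 2·17 + 1), so t ≡ 7·4 = 28 ≡ 11 (mod 17).
    Then x = 1330 + 2640·11 = 30370, valid modulo lcm(2640, 17) = 44880: x ≡ 30370 (mod 44880).
Verify against each original: 30370 mod 11 = 10, 30370 mod 5 = 0, 30370 mod 16 = 2, 30370 mod 3 = 1, 30370 mod 17 = 8.

x ≡ 30370 (mod 44880).


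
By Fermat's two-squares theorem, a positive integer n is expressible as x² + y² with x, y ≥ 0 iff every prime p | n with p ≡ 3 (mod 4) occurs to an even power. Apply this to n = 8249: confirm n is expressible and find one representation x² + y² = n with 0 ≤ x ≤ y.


Step 1: Factor n = 8249 = 73 · 113.
Step 2: Check the mod-4 condition on each prime factor: 73 ≡ 1 (mod 4), exponent 1; 113 ≡ 1 (mod 4), exponent 1.
All primes ≡ 3 (mod 4) appear to even exponent (or don't appear), so by the two-squares theorem n IS expressible as a sum of two squares.
Step 3: Build a representation. Here n = 73 · 113 is a product of primes ≡ 1 (mod 4). Each prime p ≡ 1 (mod 4) is itself a sum of two squares; find a² by testing p − a² for a perfect square:
  73: 73 − 1² = 72, 73 − 2² = 69, 73 − 3² = 64 = 8² ⇒ 73 = 3² + 8².
  113: 113 − 1² = 112, 113 − 2² = 109, 113 − 3² = 104, 113 − 4² = 97, 113 − 5² = 88, 113 − 6² = 77, 113 − 7² = 64 = 8² ⇒ 113 = 7² + 8².
  Combine using the Brahmagupta–Fibonacci identity (a² + b²)(c² + d²) = (ac − bd)² + (ad + bc)² = (ac + bd)² + (ad − bc)²:
  73 · 113 = 8249: from (3² + 8²)(7² + 8²), take (3·7 − 8·8, 3·8 + 8·7) = (21 − 64, 24 + 56) = (-43, 80); dropping signs (only squares matter) gives (43, 80); check 43² + 80² = 1849 + 6400 = 8249 ✓.
Step 4: Order so x ≤ y and verify: 43² + 80² = 1849 + 6400 = 8249 = n. ✓

n = 8249 = 43² + 80² (one valid representation with x ≤ y).


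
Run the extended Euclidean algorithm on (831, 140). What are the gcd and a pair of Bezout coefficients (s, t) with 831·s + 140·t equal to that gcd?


Euclidean algorithm on (831, 140) — divide until remainder is 0:
  831 = 5 · 140 + 131
  140 = 1 · 131 + 9
  131 = 14 · 9 + 5
  9 = 1 · 5 + 4
  5 = 1 · 4 + 1
  4 = 4 · 1 + 0
gcd(831, 140) = 1.
Track Bezout coefficients alongside the remainders: start with r₀ = 831 = a·1 + b·0 (s = 1, t = 0) and r₁ = 140 = a·0 + b·1 (s = 0, t = 1); each new remainder r_{k+1} = r_{k-1} − q_k·r_k inherits s_{k+1} = s_{k-1} − q_k·s_k, t_{k+1} = t_{k-1} − q_k·t_k, so r_k = a·s_k + b·t_k at every step:
  q = 5: r = 131, s = 1 − 5·0 = 1, t = 0 − 5·1 = -5  (check: 831·1 + 140·(-5) = 131)
  q = 1: r = 9, s = 0 − 1·1 = -1, t = 1 − 1·(-5) = 6  (check: 831·(-1) + 140·6 = 9)
  q = 14: r = 5, s = 1 − 14·(-1) = 15, t = -5 − 14·6 = -89  (check: 831·15 + 140·(-89) = 5)
  q = 1: r = 4, s = -1 − 1·15 = -16, t = 6 − 1·(-89) = 95  (check: 831·(-16) + 140·95 = 4)
  q = 1: r = 1, s = 15 − 1·(-16) = 31, t = -89 − 1·95 = -184  (check: 831·31 + 140·(-184) = 1)
The row with r = 1 (the gcd) gives the Bezout coefficients s = 31, t = -184.
Result: 831 · (31) + 140 · (-184) = 1.

gcd(831, 140) = 1; s = 31, t = -184 (check: 831·31 + 140·(-184) = 1).


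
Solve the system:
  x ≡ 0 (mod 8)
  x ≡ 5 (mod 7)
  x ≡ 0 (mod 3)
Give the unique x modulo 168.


Moduli 8, 7, 3 are pairwise coprime; by CRT there is a unique solution modulo M = 8 · 7 · 3 = 168.
Solve pairwise, accumulating the modulus:
  Start with x ≡ 0 (mod 8).
  Combine with x ≡ 5 (mod 7): since gcd(8, 7) = 1, we get a unique residue mod 56.
    Write x = 0 + 8·t and substitute into x ≡ 5 (mod 7): 8·t ≡ 5 − 0 = 5 (mod 7).
    Reduce coefficients mod 7: 1·t ≡ 5 (mod 7).
    So t ≡ 5 (mod 7).
    Then x = 0 + 8·5 = 40, valid modulo lcm(8, 7) = 56: x ≡ 40 (mod 56).
  Combine with x ≡ 0 (mod 3): since gcd(56, 3) = 1, we get a unique residue mod 168.
    Write x = 40 + 56·t and substitute into x ≡ 0 (mod 3): 56·t ≡ 0 − 40 = -40 (mod 3).
    Reduce coefficients mod 3: 2·t ≡ 2 (mod 3).
    The inverse of 2 mod 3 is 2 (since 2·2 = 4 = 1·3 + 1), so t ≡ 2·2 = 4 ≡ 1 (mod 3).
    Then x = 40 + 56·1 = 96, valid modulo lcm(56, 3) = 168: x ≡ 96 (mod 168).
Verify: 96 mod 8 = 0 ✓, 96 mod 7 = 5 ✓, 96 mod 3 = 0 ✓.

x ≡ 96 (mod 168).


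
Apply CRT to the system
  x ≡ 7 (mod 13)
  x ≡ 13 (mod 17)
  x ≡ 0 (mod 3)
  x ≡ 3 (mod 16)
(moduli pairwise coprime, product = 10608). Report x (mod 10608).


Product of moduli M = 13 · 17 · 3 · 16 = 10608.
Merge one congruence at a time:
  Start: x ≡ 7 (mod 13).
  Combine with x ≡ 13 (mod 17); new modulus lcm = 221.
    Write x = 7 + 13·t and substitute into x ≡ 13 (mod 17): 13·t ≡ 13 − 7 = 6 (mod 17).
    The inverse of 13 mod 17 is 4 (since 13·4 = 52 = 3·17 + 1), so t ≡ 4·6 = 24 ≡ 7 (mod 17).
    Then x = 7 + 13·7 = 98, valid modulo lcm(13, 17) = 221: x ≡ 98 (mod 221).
  Combine with x ≡ 0 (mod 3); new modulus lcm = 663.
    Write x = 98 + 221·t and substitute into x ≡ 0 (mod 3): 221·t ≡ 0 − 98 = -98 (mod 3).
    Reduce coefficients mod 3: 2·t ≡ 1 (mod 3).
    The inverse of 2 mod 3 is 2 (since 2·2 = 4 = 1·3 + 1), so t ≡ 2·1 = 2 ≡ 2 (mod 3).
    Then x = 98 + 221·2 = 540, valid modulo lcm(221, 3) = 663: x ≡ 540 (mod 663).
  Combine with x ≡ 3 (mod 16); new modulus lcm = 10608.
    Write x = 540 + 663·t and substitute into x ≡ 3 (mod 16): 663·t ≡ 3 − 540 = -537 (mod 16).
    Reduce coefficients mod 16: 7·t ≡ 7 (mod 16).
    The inverse of 7 mod 16 is 7 (since 7·7 = 49 = 3·16 + 1), so t ≡ 7·7 = 49 ≡ 1 (mod 16).
    Then x = 540 + 663·1 = 1203, valid modulo lcm(663, 16) = 10608: x ≡ 1203 (mod 10608).
Verify against each original: 1203 mod 13 = 7, 1203 mod 17 = 13, 1203 mod 3 = 0, 1203 mod 16 = 3.

x ≡ 1203 (mod 10608).


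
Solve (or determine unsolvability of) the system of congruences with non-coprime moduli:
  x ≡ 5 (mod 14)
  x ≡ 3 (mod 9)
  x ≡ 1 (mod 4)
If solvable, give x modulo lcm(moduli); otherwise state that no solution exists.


Moduli 14, 9, 4 are not pairwise coprime, so CRT works modulo lcm(m_i) when all pairwise compatibility conditions hold.
Pairwise compatibility: gcd(m_i, m_j) must divide a_i - a_j for every pair.
Merge one congruence at a time:
  Start: x ≡ 5 (mod 14).
  Combine with x ≡ 3 (mod 9): gcd(14, 9) = 1; 3 - 5 = -2, which IS divisible by 1, so compatible.
    Write x = 5 + 14·t and substitute into x ≡ 3 (mod 9): 14·t ≡ 3 − 5 = -2 (mod 9).
    Reduce coefficients mod 9: 5·t ≡ 7 (mod 9).
    The inverse of 5 mod 9 is 2 (since 5·2 = 10 = 1·9 + 1), so t ≡ 2·7 = 14 ≡ 5 (mod 9).
    Then x = 5 + 14·5 = 75, valid modulo lcm(14, 9) = 126: x ≡ 75 (mod 126).
  Combine with x ≡ 1 (mod 4): gcd(126, 4) = 2; 1 - 75 = -74, which IS divisible by 2, so compatible.
    Write x = 75 + 126·t and substitute into x ≡ 1 (mod 4): 126·t ≡ 1 − 75 = -74 (mod 4).
    Divide the congruence (and modulus) by g = 2: 63·t ≡ -37 (mod 2).
    Reduce coefficients mod 2: 1·t ≡ 1 (mod 2).
    So t ≡ 1 (mod 2).
    Then x = 75 + 126·1 = 201, valid modulo lcm(126, 4) = 252: x ≡ 201 (mod 252).
Verify: 201 mod 14 = 5, 201 mod 9 = 3, 201 mod 4 = 1.

x ≡ 201 (mod 252).


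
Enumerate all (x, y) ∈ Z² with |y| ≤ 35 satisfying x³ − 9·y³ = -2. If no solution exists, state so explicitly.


The equation is x³ - 9y³ = -2. For fixed y, x³ = 9·y³ − 2, so a solution requires the RHS to be a perfect cube.
Strategy: iterate y from -35 to 35, compute RHS = 9·y³ − 2, and check whether it is a (positive or negative) perfect cube.
Check small values of y:
  y = 0: RHS = -2 is not a perfect cube.
  y = 1: RHS = 7 is not a perfect cube.
  y = -1: RHS = -11 is not a perfect cube.
  y = 2: RHS = 70 is not a perfect cube.
  y = -2: RHS = -74 is not a perfect cube.
  y = 3: RHS = 241 is not a perfect cube.
  y = -3: RHS = -245 is not a perfect cube.
Continuing the search up to |y| = 35 finds no solutions either.
No (x, y) in the scanned range satisfies the equation.

No integer solutions with |y| ≤ 35.


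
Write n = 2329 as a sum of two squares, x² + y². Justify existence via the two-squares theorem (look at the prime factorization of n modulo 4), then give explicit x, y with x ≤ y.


Step 1: Factor n = 2329 = 17 · 137.
Step 2: Check the mod-4 condition on each prime factor: 17 ≡ 1 (mod 4), exponent 1; 137 ≡ 1 (mod 4), exponent 1.
All primes ≡ 3 (mod 4) appear to even exponent (or don't appear), so by the two-squares theorem n IS expressible as a sum of two squares.
Step 3: Build a representation. Here n = 17 · 137 is a product of primes ≡ 1 (mod 4). Each prime p ≡ 1 (mod 4) is itself a sum of two squares; find a² by testing p − a² for a perfect square:
  17: 17 − 1² = 16 = 4² ⇒ 17 = 1² + 4².
  137: 137 − 1² = 136, 137 − 2² = 133, 137 − 3² = 128, 137 − 4² = 121 = 11² ⇒ 137 = 4² + 11².
  Combine using the Brahmagupta–Fibonacci identity (a² + b²)(c² + d²) = (ac − bd)² + (ad + bc)² = (ac + bd)² + (ad − bc)²:
  17 · 137 = 2329: from (1² + 4²)(4² + 11²), take (1·4 − 4·11, 1·11 + 4·4) = (4 − 44, 11 + 16) = (-40, 27); dropping signs (only squares matter) gives (40, 27); check 40² + 27² = 1600 + 729 = 2329 ✓.
Step 4: Order so x ≤ y and verify: 27² + 40² = 729 + 1600 = 2329 = n. ✓

n = 2329 = 27² + 40² (one valid representation with x ≤ y).


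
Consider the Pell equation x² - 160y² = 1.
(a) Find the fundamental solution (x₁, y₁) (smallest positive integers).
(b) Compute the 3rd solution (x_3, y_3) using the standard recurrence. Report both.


Step 1: Find the fundamental solution (x₁, y₁) of x² - 160y² = 1.
  Expand √160 as a continued fraction. a₀ = ⌊√160⌋ = 12; iterate m_{k+1} = d_k·a_k − m_k, d_{k+1} = (160 − m_{k+1}²)/d_k, a_{k+1} = ⌊(a₀ + m_{k+1})/d_{k+1}⌋ (starting m₀ = 0, d₀ = 1), with convergents p_k = a_k·p_{k-1} + p_{k-2}, q_k = a_k·q_{k-1} + q_{k-2} (p₋₁ = 1, q₋₁ = 0):
  k = 0: a₀ = 12; p₀/q₀ = 12/1; p₀² − 160·q₀² = 144 − 160 = -16.
  k = 1: m = 12, d = 16, a = ⌊(12 + 12)/16⌋ = 1; p/q = (1·12 + 1)/(1·1 + 0) = 13/1; p² − 160·q² = 169 − 160 = 9.
  k = 2: m = 4, d = 9, a = ⌊(12 + 4)/9⌋ = 1; p/q = (1·13 + 12)/(1·1 + 1) = 25/2; p² − 160·q² = 625 − 640 = -15.
  k = 3: m = 5, d = 15, a = ⌊(12 + 5)/15⌋ = 1; p/q = (1·25 + 13)/(1·2 + 1) = 38/3; p² − 160·q² = 1444 − 1440 = 4.
  k = 4: m = 10, d = 4, a = ⌊(12 + 10)/4⌋ = 5; p/q = (5·38 + 25)/(5·3 + 2) = 215/17; p² − 160·q² = 46225 − 46240 = -15.
  k = 5: m = 10, d = 15, a = ⌊(12 + 10)/15⌋ = 1; p/q = (1·215 + 38)/(1·17 + 3) = 253/20; p² − 160·q² = 64009 − 64000 = 9.
  k = 6: m = 5, d = 9, a = ⌊(12 + 5)/9⌋ = 1; p/q = (1·253 + 215)/(1·20 + 17) = 468/37; p² − 160·q² = 219024 − 219040 = -16.
  k = 7: m = 4, d = 16, a = ⌊(12 + 4)/16⌋ = 1; p/q = (1·468 + 253)/(1·37 + 20) = 721/57; p² − 160·q² = 519841 − 519840 = 1.
  The first convergent with p² − 160·q² = 1 gives the fundamental solution (x₁, y₁) = (721, 57).
Step 2: Apply the recurrence (x_{n+1}, y_{n+1}) = (x₁x_n + 160y₁y_n, x₁y_n + y₁x_n) repeatedly.
  From (x_1, y_1) = (721, 57): x_2 = 721·721 + 160·57·57 = 1039681; y_2 = 721·57 + 57·721 = 82194.
  From (x_2, y_2) = (1039681, 82194): x_3 = 721·1039681 + 160·57·82194 = 1499219281; y_3 = 721·82194 + 57·1039681 = 118523691.
Step 3: Verify x_3² - 160·y_3² = 2247658452522156961 - 2247658452522156960 = 1 (should be 1). ✓

(x_1, y_1) = (721, 57); (x_3, y_3) = (1499219281, 118523691).


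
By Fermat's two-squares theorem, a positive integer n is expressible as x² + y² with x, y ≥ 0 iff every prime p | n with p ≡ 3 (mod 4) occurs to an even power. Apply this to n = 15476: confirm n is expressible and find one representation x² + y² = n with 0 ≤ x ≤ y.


Step 1: Factor n = 15476 = 2^2 · 53 · 73.
Step 2: Check the mod-4 condition on each prime factor: 2 = 2 (special); 53 ≡ 1 (mod 4), exponent 1; 73 ≡ 1 (mod 4), exponent 1.
All primes ≡ 3 (mod 4) appear to even exponent (or don't appear), so by the two-squares theorem n IS expressible as a sum of two squares.
Step 3: Build a representation. Group n = k² · m with k = 2 and m = 53 · 73 = 3869 (a product of primes ≡ 1 (mod 4)); a representation of m scales to one of n via (k·x)² + (k·y)² = k²(x² + y²). Each prime p ≡ 1 (mod 4) is itself a sum of two squares; find a² by testing p − a² for a perfect square:
  53: 53 − 1² = 52, 53 − 2² = 49 = 7² ⇒ 53 = 2² + 7².
  73: 73 − 1² = 72, 73 − 2² = 69, 73 − 3² = 64 = 8² ⇒ 73 = 3² + 8².
  Combine using the Brahmagupta–Fibonacci identity (a² + b²)(c² + d²) = (ac − bd)² + (ad + bc)² = (ac + bd)² + (ad − bc)²:
  53 · 73 = 3869: from (2² + 7²)(3² + 8²), take (2·3 − 7·8, 2·8 + 7·3) = (6 − 56, 16 + 21) = (-50, 37); dropping signs (only squares matter) gives (50, 37); check 50² + 37² = 2500 + 1369 = 3869 ✓.
  Scale by k = 2: (2·50, 2·37) = (100, 74).
Step 4: Order so x ≤ y and verify: 74² + 100² = 5476 + 10000 = 15476 = n. ✓

n = 15476 = 74² + 100² (one valid representation with x ≤ y).


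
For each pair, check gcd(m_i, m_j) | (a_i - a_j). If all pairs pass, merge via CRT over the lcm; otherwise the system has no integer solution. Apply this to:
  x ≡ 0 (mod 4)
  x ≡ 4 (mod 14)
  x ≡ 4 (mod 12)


Moduli 4, 14, 12 are not pairwise coprime, so CRT works modulo lcm(m_i) when all pairwise compatibility conditions hold.
Pairwise compatibility: gcd(m_i, m_j) must divide a_i - a_j for every pair.
Merge one congruence at a time:
  Start: x ≡ 0 (mod 4).
  Combine with x ≡ 4 (mod 14): gcd(4, 14) = 2; 4 - 0 = 4, which IS divisible by 2, so compatible.
    Write x = 0 + 4·t and substitute into x ≡ 4 (mod 14): 4·t ≡ 4 − 0 = 4 (mod 14).
    Divide the congruence (and modulus) by g = 2: 2·t ≡ 2 (mod 7).
    The inverse of 2 mod 7 is 4 (since 2·4 = 8 = 1·7 + 1), so t ≡ 4·2 = 8 ≡ 1 (mod 7).
    Then x = 0 + 4·1 = 4, valid modulo lcm(4, 14) = 28: x ≡ 4 (mod 28).
  Combine with x ≡ 4 (mod 12): gcd(28, 12) = 4; 4 - 4 = 0, which IS divisible by 4, so compatible.
    Write x = 4 + 28·t and substitute into x ≡ 4 (mod 12): 28·t ≡ 4 − 4 = 0 (mod 12).
    Divide the congruence (and modulus) by g = 4: 7·t ≡ 0 (mod 3).
    Reduce coefficients mod 3: 1·t ≡ 0 (mod 3).
    So t ≡ 0 (mod 3).
    Then x = 4 + 28·0 = 4, valid modulo lcm(28, 12) = 84: x ≡ 4 (mod 84).
Verify: 4 mod 4 = 0, 4 mod 14 = 4, 4 mod 12 = 4.

x ≡ 4 (mod 84).


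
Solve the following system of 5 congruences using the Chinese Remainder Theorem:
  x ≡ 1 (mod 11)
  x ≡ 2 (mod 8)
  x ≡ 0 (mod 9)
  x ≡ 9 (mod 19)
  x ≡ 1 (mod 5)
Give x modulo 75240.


Product of moduli M = 11 · 8 · 9 · 19 · 5 = 75240.
Merge one congruence at a time:
  Start: x ≡ 1 (mod 11).
  Combine with x ≡ 2 (mod 8); new modulus lcm = 88.
    Write x = 1 + 11·t and substitute into x ≡ 2 (mod 8): 11·t ≡ 2 − 1 = 1 (mod 8).
    Reduce coefficients mod 8: 3·t ≡ 1 (mod 8).
    The inverse of 3 mod 8 is 3 (since 3·3 = 9 = 1·8 + 1), so t ≡ 3·1 = 3 ≡ 3 (mod 8).
    Then x = 1 + 11·3 = 34, valid modulo lcm(11, 8) = 88: x ≡ 34 (mod 88).
  Combine with x ≡ 0 (mod 9); new modulus lcm = 792.
    Write x = 34 + 88·t and substitute into x ≡ 0 (mod 9): 88·t ≡ 0 − 34 = -34 (mod 9).
    Reduce coefficients mod 9: 7·t ≡ 2 (mod 9).
    The inverse of 7 mod 9 is 4 (since 7·4 = 28 = 3·9 + 1), so t ≡ 4·2 = 8 ≡ 8 (mod 9).
    Then x = 34 + 88·8 = 738, valid modulo lcm(88, 9) = 792: x ≡ 738 (mod 792).
  Combine with x ≡ 9 (mod 19); new modulus lcm = 15048.
    Write x = 738 + 792·t and substitute into x ≡ 9 (mod 19): 792·t ≡ 9 − 738 = -729 (mod 19).
    Reduce coefficients mod 19: 13·t ≡ 12 (mod 19).
    The inverse of 13 mod 19 is 3 (since 13·3 = 39 = 2·19 + 1), so t ≡ 3·12 = 36 ≡ 17 (mod 19).
    Then x = 738 + 792·17 = 14202, valid modulo lcm(792, 19) = 15048: x ≡ 14202 (mod 15048).
  Combine with x ≡ 1 (mod 5); new modulus lcm = 75240.
    Write x = 14202 + 15048·t and substitute into x ≡ 1 (mod 5): 15048·t ≡ 1 − 14202 = -14201 (mod 5).
    Reduce coefficients mod 5: 3·t ≡ 4 (mod 5).
    The inverse of 3 mod 5 is 2 (since 3·2 = 6 = 1·5 + 1), so t ≡ 2·4 = 8 ≡ 3 (mod 5).
    Then x = 14202 + 15048·3 = 59346, valid modulo lcm(15048, 5) = 75240: x ≡ 59346 (mod 75240).
Verify against each original: 59346 mod 11 = 1, 59346 mod 8 = 2, 59346 mod 9 = 0, 59346 mod 19 = 9, 59346 mod 5 = 1.

x ≡ 59346 (mod 75240).


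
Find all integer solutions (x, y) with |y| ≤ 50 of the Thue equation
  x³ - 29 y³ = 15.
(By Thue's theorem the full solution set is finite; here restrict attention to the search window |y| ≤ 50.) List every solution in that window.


The equation is x³ - 29y³ = 15. For fixed y, x³ = 29·y³ + 15, so a solution requires the RHS to be a perfect cube.
Strategy: iterate y from -50 to 50, compute RHS = 29·y³ + 15, and check whether it is a (positive or negative) perfect cube.
Check small values of y:
  y = 0: RHS = 15 is not a perfect cube.
  y = 1: RHS = 44 is not a perfect cube.
  y = -1: RHS = -14 is not a perfect cube.
  y = 2: RHS = 247 is not a perfect cube.
  y = -2: RHS = -217 is not a perfect cube.
  y = 3: RHS = 798 is not a perfect cube.
  y = -3: RHS = -768 is not a perfect cube.
Continuing the search up to |y| = 50 finds no solutions either.
No (x, y) in the scanned range satisfies the equation.

No integer solutions with |y| ≤ 50.


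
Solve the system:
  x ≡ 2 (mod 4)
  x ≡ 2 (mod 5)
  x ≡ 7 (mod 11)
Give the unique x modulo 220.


Moduli 4, 5, 11 are pairwise coprime; by CRT there is a unique solution modulo M = 4 · 5 · 11 = 220.
Solve pairwise, accumulating the modulus:
  Start with x ≡ 2 (mod 4).
  Combine with x ≡ 2 (mod 5): since gcd(4, 5) = 1, we get a unique residue mod 20.
    Write x = 2 + 4·t and substitute into x ≡ 2 (mod 5): 4·t ≡ 2 − 2 = 0 (mod 5).
    The inverse of 4 mod 5 is 4 (since 4·4 = 16 = 3·5 + 1), so t ≡ 4·0 = 0 ≡ 0 (mod 5).
    Then x = 2 + 4·0 = 2, valid modulo lcm(4, 5) = 20: x ≡ 2 (mod 20).
  Combine with x ≡ 7 (mod 11): since gcd(20, 11) = 1, we get a unique residue mod 220.
    Write x = 2 + 20·t and substitute into x ≡ 7 (mod 11): 20·t ≡ 7 − 2 = 5 (mod 11).
    Reduce coefficients mod 11: 9·t ≡ 5 (mod 11).
    The inverse of 9 mod 11 is 5 (since 9·5 = 45 = 4·11 + 1), so t ≡ 5·5 = 25 ≡ 3 (mod 11).
    Then x = 2 + 20·3 = 62, valid modulo lcm(20, 11) = 220: x ≡ 62 (mod 220).
Verify: 62 mod 4 = 2 ✓, 62 mod 5 = 2 ✓, 62 mod 11 = 7 ✓.

x ≡ 62 (mod 220).


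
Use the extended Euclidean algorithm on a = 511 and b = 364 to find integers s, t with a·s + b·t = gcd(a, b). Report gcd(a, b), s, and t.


Euclidean algorithm on (511, 364) — divide until remainder is 0:
  511 = 1 · 364 + 147
  364 = 2 · 147 + 70
  147 = 2 · 70 + 7
  70 = 10 · 7 + 0
gcd(511, 364) = 7.
Track Bezout coefficients alongside the remainders: start with r₀ = 511 = a·1 + b·0 (s = 1, t = 0) and r₁ = 364 = a·0 + b·1 (s = 0, t = 1); each new remainder r_{k+1} = r_{k-1} − q_k·r_k inherits s_{k+1} = s_{k-1} − q_k·s_k, t_{k+1} = t_{k-1} − q_k·t_k, so r_k = a·s_k + b·t_k at every step:
  q = 1: r = 147, s = 1 − 1·0 = 1, t = 0 − 1·1 = -1  (check: 511·1 + 364·(-1) = 147)
  q = 2: r = 70, s = 0 − 2·1 = -2, t = 1 − 2·(-1) = 3  (check: 511·(-2) + 364·3 = 70)
  q = 2: r = 7, s = 1 − 2·(-2) = 5, t = -1 − 2·3 = -7  (check: 511·5 + 364·(-7) = 7)
The row with r = 7 (the gcd) gives the Bezout coefficients s = 5, t = -7.
Result: 511 · (5) + 364 · (-7) = 7.

gcd(511, 364) = 7; s = 5, t = -7 (check: 511·5 + 364·(-7) = 7).


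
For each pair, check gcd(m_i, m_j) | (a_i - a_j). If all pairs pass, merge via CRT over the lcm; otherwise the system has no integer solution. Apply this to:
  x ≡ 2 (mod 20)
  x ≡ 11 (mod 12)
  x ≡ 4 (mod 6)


Moduli 20, 12, 6 are not pairwise coprime, so CRT works modulo lcm(m_i) when all pairwise compatibility conditions hold.
Pairwise compatibility: gcd(m_i, m_j) must divide a_i - a_j for every pair.
Merge one congruence at a time:
  Start: x ≡ 2 (mod 20).
  Combine with x ≡ 11 (mod 12): gcd(20, 12) = 4, and 11 - 2 = 9 is NOT divisible by 4.
    ⇒ system is inconsistent (no integer solution).

No solution (the system is inconsistent).


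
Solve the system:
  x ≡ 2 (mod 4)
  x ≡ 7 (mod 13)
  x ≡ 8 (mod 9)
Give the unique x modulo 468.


Moduli 4, 13, 9 are pairwise coprime; by CRT there is a unique solution modulo M = 4 · 13 · 9 = 468.
Solve pairwise, accumulating the modulus:
  Start with x ≡ 2 (mod 4).
  Combine with x ≡ 7 (mod 13): since gcd(4, 13) = 1, we get a unique residue mod 52.
    Write x = 2 + 4·t and substitute into x ≡ 7 (mod 13): 4·t ≡ 7 − 2 = 5 (mod 13).
    The inverse of 4 mod 13 is 10 (since 4·10 = 40 = 3·13 + 1), so t ≡ 10·5 = 50 ≡ 11 (mod 13).
    Then x = 2 + 4·11 = 46, valid modulo lcm(4, 13) = 52: x ≡ 46 (mod 52).
  Combine with x ≡ 8 (mod 9): since gcd(52, 9) = 1, we get a unique residue mod 468.
    Write x = 46 + 52·t and substitute into x ≡ 8 (mod 9): 52·t ≡ 8 − 46 = -38 (mod 9).
    Reduce coefficients mod 9: 7·t ≡ 7 (mod 9).
    The inverse of 7 mod 9 is 4 (since 7·4 = 28 = 3·9 + 1), so t ≡ 4·7 = 28 ≡ 1 (mod 9).
    Then x = 46 + 52·1 = 98, valid modulo lcm(52, 9) = 468: x ≡ 98 (mod 468).
Verify: 98 mod 4 = 2 ✓, 98 mod 13 = 7 ✓, 98 mod 9 = 8 ✓.

x ≡ 98 (mod 468).


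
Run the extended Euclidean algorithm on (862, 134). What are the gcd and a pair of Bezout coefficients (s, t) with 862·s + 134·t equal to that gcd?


Euclidean algorithm on (862, 134) — divide until remainder is 0:
  862 = 6 · 134 + 58
  134 = 2 · 58 + 18
  58 = 3 · 18 + 4
  18 = 4 · 4 + 2
  4 = 2 · 2 + 0
gcd(862, 134) = 2.
Track Bezout coefficients alongside the remainders: start with r₀ = 862 = a·1 + b·0 (s = 1, t = 0) and r₁ = 134 = a·0 + b·1 (s = 0, t = 1); each new remainder r_{k+1} = r_{k-1} − q_k·r_k inherits s_{k+1} = s_{k-1} − q_k·s_k, t_{k+1} = t_{k-1} − q_k·t_k, so r_k = a·s_k + b·t_k at every step:
  q = 6: r = 58, s = 1 − 6·0 = 1, t = 0 − 6·1 = -6  (check: 862·1 + 134·(-6) = 58)
  q = 2: r = 18, s = 0 − 2·1 = -2, t = 1 − 2·(-6) = 13  (check: 862·(-2) + 134·13 = 18)
  q = 3: r = 4, s = 1 − 3·(-2) = 7, t = -6 − 3·13 = -45  (check: 862·7 + 134·(-45) = 4)
  q = 4: r = 2, s = -2 − 4·7 = -30, t = 13 − 4·(-45) = 193  (check: 862·(-30) + 134·193 = 2)
The row with r = 2 (the gcd) gives the Bezout coefficients s = -30, t = 193.
Result: 862 · (-30) + 134 · (193) = 2.

gcd(862, 134) = 2; s = -30, t = 193 (check: 862·(-30) + 134·193 = 2).


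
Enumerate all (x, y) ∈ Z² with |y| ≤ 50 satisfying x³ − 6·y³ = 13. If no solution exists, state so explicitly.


The equation is x³ - 6y³ = 13. For fixed y, x³ = 6·y³ + 13, so a solution requires the RHS to be a perfect cube.
Strategy: iterate y from -50 to 50, compute RHS = 6·y³ + 13, and check whether it is a (positive or negative) perfect cube.
Check small values of y:
  y = 0: RHS = 13 is not a perfect cube.
  y = 1: RHS = 19 is not a perfect cube.
  y = -1: RHS = 7 is not a perfect cube.
  y = 2: RHS = 61 is not a perfect cube.
  y = -2: RHS = -35 is not a perfect cube.
  y = 3: RHS = 175 is not a perfect cube.
  y = -3: RHS = -149 is not a perfect cube.
Continuing the search up to |y| = 50 finds no solutions either.
No (x, y) in the scanned range satisfies the equation.

No integer solutions with |y| ≤ 50.


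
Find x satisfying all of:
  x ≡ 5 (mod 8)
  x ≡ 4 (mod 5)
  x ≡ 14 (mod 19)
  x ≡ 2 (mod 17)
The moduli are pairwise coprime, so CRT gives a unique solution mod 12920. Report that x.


Product of moduli M = 8 · 5 · 19 · 17 = 12920.
Merge one congruence at a time:
  Start: x ≡ 5 (mod 8).
  Combine with x ≡ 4 (mod 5); new modulus lcm = 40.
    Write x = 5 + 8·t and substitute into x ≡ 4 (mod 5): 8·t ≡ 4 − 5 = -1 (mod 5).
    Reduce coefficients mod 5: 3·t ≡ 4 (mod 5).
    The inverse of 3 mod 5 is 2 (since 3·2 = 6 = 1·5 + 1), so t ≡ 2·4 = 8 ≡ 3 (mod 5).
    Then x = 5 + 8·3 = 29, valid modulo lcm(8, 5) = 40: x ≡ 29 (mod 40).
  Combine with x ≡ 14 (mod 19); new modulus lcm = 760.
    Write x = 29 + 40·t and substitute into x ≡ 14 (mod 19): 40·t ≡ 14 − 29 = -15 (mod 19).
    Reduce coefficients mod 19: 2·t ≡ 4 (mod 19).
    The inverse of 2 mod 19 is 10 (since 2·10 = 20 = 1·19 + 1), so t ≡ 10·4 = 40 ≡ 2 (mod 19).
    Then x = 29 + 40·2 = 109, valid modulo lcm(40, 19) = 760: x ≡ 109 (mod 760).
  Combine with x ≡ 2 (mod 17); new modulus lcm = 12920.
    Write x = 109 + 760·t and substitute into x ≡ 2 (mod 17): 760·t ≡ 2 − 109 = -107 (mod 17).
    Reduce coefficients mod 17: 12·t ≡ 12 (mod 17).
    The inverse of 12 mod 17 is 10 (since 12·10 = 120 = 7·17 + 1), so t ≡ 10·12 = 120 ≡ 1 (mod 17).
    Then x = 109 + 760·1 = 869, valid modulo lcm(760, 17) = 12920: x ≡ 869 (mod 12920).
Verify against each original: 869 mod 8 = 5, 869 mod 5 = 4, 869 mod 19 = 14, 869 mod 17 = 2.

x ≡ 869 (mod 12920).


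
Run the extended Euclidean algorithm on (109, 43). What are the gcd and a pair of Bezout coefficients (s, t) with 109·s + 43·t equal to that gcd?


Euclidean algorithm on (109, 43) — divide until remainder is 0:
  109 = 2 · 43 + 23
  43 = 1 · 23 + 20
  23 = 1 · 20 + 3
  20 = 6 · 3 + 2
  3 = 1 · 2 + 1
  2 = 2 · 1 + 0
gcd(109, 43) = 1.
Track Bezout coefficients alongside the remainders: start with r₀ = 109 = a·1 + b·0 (s = 1, t = 0) and r₁ = 43 = a·0 + b·1 (s = 0, t = 1); each new remainder r_{k+1} = r_{k-1} − q_k·r_k inherits s_{k+1} = s_{k-1} − q_k·s_k, t_{k+1} = t_{k-1} − q_k·t_k, so r_k = a·s_k + b·t_k at every step:
  q = 2: r = 23, s = 1 − 2·0 = 1, t = 0 − 2·1 = -2  (check: 109·1 + 43·(-2) = 23)
  q = 1: r = 20, s = 0 − 1·1 = -1, t = 1 − 1·(-2) = 3  (check: 109·(-1) + 43·3 = 20)
  q = 1: r = 3, s = 1 − 1·(-1) = 2, t = -2 − 1·3 = -5  (check: 109·2 + 43·(-5) = 3)
  q = 6: r = 2, s = -1 − 6·2 = -13, t = 3 − 6·(-5) = 33  (check: 109·(-13) + 43·33 = 2)
  q = 1: r = 1, s = 2 − 1·(-13) = 15, t = -5 − 1·33 = -38  (check: 109·15 + 43·(-38) = 1)
The row with r = 1 (the gcd) gives the Bezout coefficients s = 15, t = -38.
Result: 109 · (15) + 43 · (-38) = 1.

gcd(109, 43) = 1; s = 15, t = -38 (check: 109·15 + 43·(-38) = 1).


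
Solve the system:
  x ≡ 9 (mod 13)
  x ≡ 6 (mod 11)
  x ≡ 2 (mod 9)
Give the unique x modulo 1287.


Moduli 13, 11, 9 are pairwise coprime; by CRT there is a unique solution modulo M = 13 · 11 · 9 = 1287.
Solve pairwise, accumulating the modulus:
  Start with x ≡ 9 (mod 13).
  Combine with x ≡ 6 (mod 11): since gcd(13, 11) = 1, we get a unique residue mod 143.
    Write x = 9 + 13·t and substitute into x ≡ 6 (mod 11): 13·t ≡ 6 − 9 = -3 (mod 11).
    Reduce coefficients mod 11: 2·t ≡ 8 (mod 11).
    The inverse of 2 mod 11 is 6 (since 2·6 = 12 = 1·11 + 1), so t ≡ 6·8 = 48 ≡ 4 (mod 11).
    Then x = 9 + 13·4 = 61, valid modulo lcm(13, 11) = 143: x ≡ 61 (mod 143).
  Combine with x ≡ 2 (mod 9): since gcd(143, 9) = 1, we get a unique residue mod 1287.
    Write x = 61 + 143·t and substitute into x ≡ 2 (mod 9): 143·t ≡ 2 − 61 = -59 (mod 9).
    Reduce coefficients mod 9: 8·t ≡ 4 (mod 9).
    The inverse of 8 mod 9 is 8 (since 8·8 = 64 = 7·9 + 1), so t ≡ 8·4 = 32 ≡ 5 (mod 9).
    Then x = 61 + 143·5 = 776, valid modulo lcm(143, 9) = 1287: x ≡ 776 (mod 1287).
Verify: 776 mod 13 = 9 ✓, 776 mod 11 = 6 ✓, 776 mod 9 = 2 ✓.

x ≡ 776 (mod 1287).


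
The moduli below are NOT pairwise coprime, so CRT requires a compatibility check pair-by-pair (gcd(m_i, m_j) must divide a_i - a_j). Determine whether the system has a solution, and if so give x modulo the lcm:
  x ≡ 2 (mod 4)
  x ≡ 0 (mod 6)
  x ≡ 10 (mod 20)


Moduli 4, 6, 20 are not pairwise coprime, so CRT works modulo lcm(m_i) when all pairwise compatibility conditions hold.
Pairwise compatibility: gcd(m_i, m_j) must divide a_i - a_j for every pair.
Merge one congruence at a time:
  Start: x ≡ 2 (mod 4).
  Combine with x ≡ 0 (mod 6): gcd(4, 6) = 2; 0 - 2 = -2, which IS divisible by 2, so compatible.
    Write x = 2 + 4·t and substitute into x ≡ 0 (mod 6): 4·t ≡ 0 − 2 = -2 (mod 6).
    Divide the congruence (and modulus) by g = 2: 2·t ≡ -1 (mod 3).
    Reduce coefficients mod 3: 2·t ≡ 2 (mod 3).
    The inverse of 2 mod 3 is 2 (since 2·2 = 4 = 1·3 + 1), so t ≡ 2·2 = 4 ≡ 1 (mod 3).
    Then x = 2 + 4·1 = 6, valid modulo lcm(4, 6) = 12: x ≡ 6 (mod 12).
  Combine with x ≡ 10 (mod 20): gcd(12, 20) = 4; 10 - 6 = 4, which IS divisible by 4, so compatible.
    Write x = 6 + 12·t and substitute into x ≡ 10 (mod 20): 12·t ≡ 10 − 6 = 4 (mod 20).
    Divide the congruence (and modulus) by g = 4: 3·t ≡ 1 (mod 5).
    The inverse of 3 mod 5 is 2 (since 3·2 = 6 = 1·5 + 1), so t ≡ 2·1 = 2 ≡ 2 (mod 5).
    Then x = 6 + 12·2 = 30, valid modulo lcm(12, 20) = 60: x ≡ 30 (mod 60).
Verify: 30 mod 4 = 2, 30 mod 6 = 0, 30 mod 20 = 10.

x ≡ 30 (mod 60).


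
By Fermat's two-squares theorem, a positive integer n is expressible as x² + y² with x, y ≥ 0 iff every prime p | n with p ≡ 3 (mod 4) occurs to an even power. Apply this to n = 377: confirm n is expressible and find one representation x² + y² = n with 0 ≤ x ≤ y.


Step 1: Factor n = 377 = 13 · 29.
Step 2: Check the mod-4 condition on each prime factor: 13 ≡ 1 (mod 4), exponent 1; 29 ≡ 1 (mod 4), exponent 1.
All primes ≡ 3 (mod 4) appear to even exponent (or don't appear), so by the two-squares theorem n IS expressible as a sum of two squares.
Step 3: Build a representation. Here n = 13 · 29 is a product of primes ≡ 1 (mod 4). Each prime p ≡ 1 (mod 4) is itself a sum of two squares; find a² by testing p − a² for a perfect square:
  13: 13 − 1² = 12, 13 − 2² = 9 = 3² ⇒ 13 = 2² + 3².
  29: 29 − 1² = 28, 29 − 2² = 25 = 5² ⇒ 29 = 2² + 5².
  Combine using the Brahmagupta–Fibonacci identity (a² + b²)(c² + d²) = (ac − bd)² + (ad + bc)² = (ac + bd)² + (ad − bc)²:
  13 · 29 = 377: from (2² + 3²)(2² + 5²), take (2·2 − 3·5, 2·5 + 3·2) = (4 − 15, 10 + 6) = (-11, 16); dropping signs (only squares matter) gives (11, 16); check 11² + 16² = 121 + 256 = 377 ✓.
Step 4: Order so x ≤ y and verify: 11² + 16² = 121 + 256 = 377 = n. ✓

n = 377 = 11² + 16² (one valid representation with x ≤ y).


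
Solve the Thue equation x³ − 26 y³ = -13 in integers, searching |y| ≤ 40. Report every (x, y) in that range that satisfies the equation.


The equation is x³ - 26y³ = -13. For fixed y, x³ = 26·y³ − 13, so a solution requires the RHS to be a perfect cube.
Strategy: iterate y from -40 to 40, compute RHS = 26·y³ − 13, and check whether it is a (positive or negative) perfect cube.
Check small values of y:
  y = 0: RHS = -13 is not a perfect cube.
  y = 1: RHS = 13 is not a perfect cube.
  y = -1: RHS = -39 is not a perfect cube.
  y = 2: RHS = 195 is not a perfect cube.
  y = -2: RHS = -221 is not a perfect cube.
  y = 3: RHS = 689 is not a perfect cube.
  y = -3: RHS = -715 is not a perfect cube.
Continuing the search up to |y| = 40 finds no solutions either.
No (x, y) in the scanned range satisfies the equation.

No integer solutions with |y| ≤ 40.


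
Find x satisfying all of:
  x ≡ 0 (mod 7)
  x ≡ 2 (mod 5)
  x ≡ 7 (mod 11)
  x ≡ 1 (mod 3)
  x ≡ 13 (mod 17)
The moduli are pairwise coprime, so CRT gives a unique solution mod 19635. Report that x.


Product of moduli M = 7 · 5 · 11 · 3 · 17 = 19635.
Merge one congruence at a time:
  Start: x ≡ 0 (mod 7).
  Combine with x ≡ 2 (mod 5); new modulus lcm = 35.
    Write x = 0 + 7·t and substitute into x ≡ 2 (mod 5): 7·t ≡ 2 − 0 = 2 (mod 5).
    Reduce coefficients mod 5: 2·t ≡ 2 (mod 5).
    The inverse of 2 mod 5 is 3 (since 2·3 = 6 = 1·5 + 1), so t ≡ 3·2 = 6 ≡ 1 (mod 5).
    Then x = 0 + 7·1 = 7, valid modulo lcm(7, 5) = 35: x ≡ 7 (mod 35).
  Combine with x ≡ 7 (mod 11); new modulus lcm = 385.
    Write x = 7 + 35·t and substitute into x ≡ 7 (mod 11): 35·t ≡ 7 − 7 = 0 (mod 11).
    Reduce coefficients mod 11: 2·t ≡ 0 (mod 11).
    The inverse of 2 mod 11 is 6 (since 2·6 = 12 = 1·11 + 1), so t ≡ 6·0 = 0 ≡ 0 (mod 11).
    Then x = 7 + 35·0 = 7, valid modulo lcm(35, 11) = 385: x ≡ 7 (mod 385).
  Combine with x ≡ 1 (mod 3); new modulus lcm = 1155.
    Write x = 7 + 385·t and substitute into x ≡ 1 (mod 3): 385·t ≡ 1 − 7 = -6 (mod 3).
    Reduce coefficients mod 3: 1·t ≡ 0 (mod 3).
    So t ≡ 0 (mod 3).
    Then x = 7 + 385·0 = 7, valid modulo lcm(385, 3) = 1155: x ≡ 7 (mod 1155).
  Combine with x ≡ 13 (mod 17); new modulus lcm = 19635.
    Write x = 7 + 1155·t and substitute into x ≡ 13 (mod 17): 1155·t ≡ 13 − 7 = 6 (mod 17).
    Reduce coefficients mod 17: 16·t ≡ 6 (mod 17).
    The inverse of 16 mod 17 is 16 (since 16·16 = 256 = 15·17 + 1), so t ≡ 16·6 = 96 ≡ 11 (mod 17).
    Then x = 7 + 1155·11 = 12712, valid modulo lcm(1155, 17) = 19635: x ≡ 12712 (mod 19635).
Verify against each original: 12712 mod 7 = 0, 12712 mod 5 = 2, 12712 mod 11 = 7, 12712 mod 3 = 1, 12712 mod 17 = 13.

x ≡ 12712 (mod 19635).
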